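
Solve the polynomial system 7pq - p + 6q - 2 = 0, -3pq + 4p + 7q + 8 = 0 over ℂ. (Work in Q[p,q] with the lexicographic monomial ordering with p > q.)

Compute a lex Gröbner basis by Buchberger's algorithm.
f_1 = 7pq - p + 6q - 2, LT = pq.
f_2 = -3pq + 4p + 7q + 8, LT = pq.

S(f_1,f_2): lcm = pq. S = \tfrac{25}{21}p + \tfrac{67}{21}q + \tfrac{50}{21}.
  leading term p: no divisor's leading term divides it; move \tfrac{25}{21}p to the remainder.
  leading term q: no divisor's leading term divides it; move \tfrac{67}{21}q to the remainder.
  leading term 1: no divisor's leading term divides it; move \tfrac{50}{21} to the remainder.
  remainder \tfrac{25}{21}p + \tfrac{67}{21}q + \tfrac{50}{21} ≠ 0; add h_3 = \tfrac{25}{21}p + \tfrac{67}{21}q + \tfrac{50}{21} to the basis.

S(f_1,h_3): lcm = pq. S = -\tfrac{1}{7}p - \tfrac{67}{25}q^{2} - \tfrac{8}{7}q - \tfrac{2}{7}.
  leading term p: subtract (-\tfrac{3}{25})·h_3 from -\tfrac{1}{7}p - \tfrac{67}{25}q^{2} - \tfrac{8}{7}q - \tfrac{2}{7} → -\tfrac{67}{25}q^{2} - \tfrac{19}{25}q
  leading term q^{2}: no divisor's leading term divides it; move -\tfrac{67}{25}q^{2} to the remainder.
  leading term q: no divisor's leading term divides it; move -\tfrac{19}{25}q to the remainder.
  remainder -\tfrac{67}{25}q^{2} - \tfrac{19}{25}q ≠ 0; add h_4 = -\tfrac{67}{25}q^{2} - \tfrac{19}{25}q to the basis.

S(f_2,h_3): lcm = pq. S = -\tfrac{4}{3}p - \tfrac{67}{25}q^{2} - \tfrac{13}{3}q - \tfrac{8}{3}.
  leading term p: subtract (-\tfrac{28}{25})·h_3 from -\tfrac{4}{3}p - \tfrac{67}{25}q^{2} - \tfrac{13}{3}q - \tfrac{8}{3} → -\tfrac{67}{25}q^{2} - \tfrac{19}{25}q
  leading term q^{2}: subtract (1)·h_4 from -\tfrac{67}{25}q^{2} - \tfrac{19}{25}q → 0
  remainder 0.

S(f_1,h_4): lcm = pq^{2}. S = -\tfrac{200}{469}pq + \tfrac{6}{7}q^{2} - \tfrac{2}{7}q.
  leading term pq: subtract (-\tfrac{200}{3283})·f_1 from -\tfrac{200}{469}pq + \tfrac{6}{7}q^{2} - \tfrac{2}{7}q → -\tfrac{200}{3283}p + \tfrac{6}{7}q^{2} + \tfrac{262}{3283}q - \tfrac{400}{3283}
  leading term p: subtract (-\tfrac{24}{469})·h_3 from -\tfrac{200}{3283}p + \tfrac{6}{7}q^{2} + \tfrac{262}{3283}q - \tfrac{400}{3283} → \tfrac{6}{7}q^{2} + \tfrac{114}{469}q
  leading term q^{2}: subtract (-\tfrac{150}{469})·h_4 from \tfrac{6}{7}q^{2} + \tfrac{114}{469}q → 0
  remainder 0.

S(f_2,h_4): lcm = pq^{2}. S = -\tfrac{325}{201}pq - \tfrac{7}{3}q^{2} - \tfrac{8}{3}q.
  leading term pq: subtract (-\tfrac{325}{1407})·f_1 from -\tfrac{325}{201}pq - \tfrac{7}{3}q^{2} - \tfrac{8}{3}q → -\tfrac{325}{1407}p - \tfrac{7}{3}q^{2} - \tfrac{1802}{1407}q - \tfrac{650}{1407}
  leading term p: subtract (-\tfrac{13}{67})·h_3 from -\tfrac{325}{1407}p - \tfrac{7}{3}q^{2} - \tfrac{1802}{1407}q - \tfrac{650}{1407} → -\tfrac{7}{3}q^{2} - \tfrac{133}{201}q
  leading term q^{2}: subtract (\tfrac{175}{201})·h_4 from -\tfrac{7}{3}q^{2} - \tfrac{133}{201}q → 0
  remainder 0.

S(h_3,h_4): leading monomials are coprime, so the S-polynomial reduces to 0 (Buchberger's first criterion).
Every S-polynomial of the final basis reduces to 0, so we have a Gröbner basis.
Inter-reduce: drop elements whose leading term is divisible by another's, tail-reduce, and make monic.
Reduced Gröbner basis: {p + \tfrac{67}{25}q + 2, q^{2} + \tfrac{19}{67}q}.

A lex Gröbner basis eliminates variables successively. Here q^{2} + \tfrac{19}{67}q depends only on q, with roots {-19/67, 0}; lifting each root through the earlier basis elements recovers the full solutions.
  q = -19/67: the earlier basis element becomes p + \tfrac{31}{25} = 0, giving p = -31/25 — point (-31/25, -19/67).
  q = 0: the earlier basis element becomes p + 2 = 0, giving p = -2 — point (-2, 0).
Check: every point annihilates each of the original generators.
Zero-dimensionality of the ideal guarantees finitely many solutions over ℂ.

{(-31/25, -19/67), (-2, 0)}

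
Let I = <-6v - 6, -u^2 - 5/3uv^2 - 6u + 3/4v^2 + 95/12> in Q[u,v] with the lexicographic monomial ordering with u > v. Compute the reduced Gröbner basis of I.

G = {u^2 + 23/3u - 26/3, v + 1}

f_1 = -6v - 6, LT = v.
f_2 = -u^2 - 5/3uv^2 - 6u + 3/4v^2 + 95/12, LT = u^2.

S(f_1,f_2): leading monomials are coprime, so the S-polynomial reduces to 0 (Buchberger's first criterion).
Every S-polynomial of the final basis reduces to 0, so we have a Gröbner basis.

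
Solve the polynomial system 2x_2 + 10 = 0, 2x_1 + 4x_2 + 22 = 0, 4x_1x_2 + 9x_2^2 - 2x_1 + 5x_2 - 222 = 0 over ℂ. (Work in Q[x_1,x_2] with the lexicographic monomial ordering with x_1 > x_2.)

{(-1, -5)}

Compute a lex Gröbner basis by Buchberger's algorithm.
f_1 = 2x_2 + 10, LT = x_2.
f_2 = 2x_1 + 4x_2 + 22, LT = x_1.
f_3 = 4x_1x_2 - 2x_1 + 9x_2^2 + 5x_2 - 222, LT = x_1x_2.

The S-polynomials (S(f_1,f_2), S(f_1,f_3), S(f_2,f_3)) all reduce to 0 modulo the current basis, so we have a Gröbner basis.
Inter-reduce: drop elements whose leading term is divisible by another's, tail-reduce, and make monic.
Reduced Gröbner basis: {x_1 + 1, x_2 + 5}.

From the last basis element, x_2 + 5 = 0, so x_2 takes values in {-5}. Each choice, substituted upward through the basis, yields the corresponding point(s) of the solution set.
  x_2 = -5: the earlier basis element becomes x_1 + 1 = 0, giving x_1 = -1 — point (-1, -5).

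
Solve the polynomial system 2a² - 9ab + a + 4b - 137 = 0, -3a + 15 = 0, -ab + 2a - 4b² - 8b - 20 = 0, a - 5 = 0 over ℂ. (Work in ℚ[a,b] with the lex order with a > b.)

{(5, -2)}

Compute a lex Gröbner basis by Buchberger's algorithm.
f_1 = 2a² - 9ab + a + 4b - 137, LT = a².
f_2 = -3a + 15, LT = a.
f_3 = -ab + 2a - 4b² - 8b - 20, LT = ab.
f_4 = a - 5, LT = a.

S(f_1,f_2): lcm = a². S = -9/2ab + 11/2a + 2b - 137/2.
  leading term ab: subtract (3/2b)·f_2 from -9/2ab + 11/2a + 2b - 137/2 → 11/2a - 41/2b - 137/2
  leading term a: subtract (-11/6)·f_2 from 11/2a - 41/2b - 137/2 → -41/2b - 41
  leading term b: no divisor's leading term divides it; move -41/2b to the remainder.
  leading term 1: no divisor's leading term divides it; move -41 to the remainder.
  remainder -41/2b - 41 ≠ 0; add h_5 = -41/2b - 41 to the basis.

The other S-polynomials (S(f_1,f_3), S(f_1,f_4), S(f_2,f_3), S(f_2,f_4), S(f_3,f_4), S(f_1,h_5), S(f_2,h_5), S(f_3,h_5), S(f_4,h_5)) all reduce to 0 modulo the current basis, so we have a Gröbner basis.
Inter-reduce: drop elements whose leading term is divisible by another's, tail-reduce, and make monic.
Reduced Gröbner basis: {a - 5, b + 2}.

From the last basis element, b + 2 = 0, so b takes values in {-2}. Each choice, substituted upward through the basis, yields the corresponding point(s) of the solution set.
  b = -2: the earlier basis element becomes a - 5 = 0, giving a = 5 — point (5, -2).
Check: every point annihilates each of the original generators.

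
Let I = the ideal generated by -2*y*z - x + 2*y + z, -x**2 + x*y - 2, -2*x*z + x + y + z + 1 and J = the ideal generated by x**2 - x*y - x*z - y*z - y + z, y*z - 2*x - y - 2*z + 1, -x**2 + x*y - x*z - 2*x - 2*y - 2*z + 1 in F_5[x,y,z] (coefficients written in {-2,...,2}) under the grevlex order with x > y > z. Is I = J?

No, the ideals differ.

Since reduced Gröbner bases are canonical representatives of ideals under a given ordering, it suffices to compute and compare them.
Buchberger on the first generating set:
f_1 = -2*y*z - x + 2*y + z, LT = y*z.
f_2 = -x**2 + x*y - 2, LT = x**2.
f_3 = -2*x*z + x + y + z + 1, LT = x*z.

S(f_1,f_3): lcm = x*y*z. S = -2*x**2 + 2*x*y - 2*y**2 + 2*x*z - 2*y*z - 2*y.
  reduce S modulo (f_1, f_2, f_3):
  remainder -2*y**2 + 2*x + 2*y ≠ 0; add g_4 = -2*y**2 + 2*x + 2*y to the basis.

S(f_2,f_3): lcm = x**2*z. S = -x*y*z - 2*x**2 - 2*x*y - 2*x*z - 2*x + 2*z.
  reduce S modulo (f_1, f_2, f_3, g_4):
  remainder -2*x*y - 2*x + 2*z - 2 ≠ 0; add g_5 = -2*x*y - 2*x + 2*z - 2 to the basis.

S(f_1,g_5): lcm = x*y*z. S = -2*x**2 - x*y + x*z + z**2 - z.
  reduce S modulo (f_1, f_2, f_3, g_4, g_5):
  remainder z**2 + x - 2*y - z ≠ 0; add g_6 = z**2 + x - 2*y - z to the basis.

The other S-polynomials (S(f_1,f_2), S(f_1,g_4), S(f_2,g_4), S(f_3,g_4), S(f_2,g_5), S(f_3,g_5), S(g_4,g_5), S(f_1,g_6), S(f_2,g_6), S(f_3,g_6), S(g_4,g_6), S(g_5,g_6)) all reduce to 0 modulo the current basis, so we have a Gröbner basis.
Inter-reduce: drop elements whose leading term is divisible by another's, tail-reduce, and make monic.
Reduced Gröbner basis: {x**2 + x - z - 2, x*y + x - z + 1, y**2 - x - y, x*z + 2*x + 2*y + 2*z + 2, y*z - 2*x - y + 2*z, z**2 + x - 2*y - z}.

Buchberger on the second generating set:
h_1 = x**2 - x*y - x*z - y*z - y + z, LT = x**2.
h_2 = y*z - 2*x - y - 2*z + 1, LT = y*z.
h_3 = -x**2 + x*y - x*z - 2*x - 2*y - 2*z + 1, LT = x**2.

S(h_1,h_3): lcm = x**2. S = -2*x*z - y*z - 2*x + 2*y - z + 1.
  reduce S modulo (h_1, h_2, h_3):
  remainder -2*x*z + x + y + 2*z + 2 ≠ 0; add k_4 = -2*x*z + x + y + 2*z + 2 to the basis.

S(h_1,k_4): lcm = x**2*z. S = -x*y*z - x*z**2 - y*z**2 - 2*x**2 - 2*x*y + x*z - y*z + z**2 + x.
  reduce S modulo (h_1, h_2, h_3, k_4):
  remainder -2*x*y - 2*z**2 - x + 2*y + z - 1 ≠ 0; add k_5 = -2*x*y - 2*z**2 - x + 2*y + z - 1 to the basis.

S(h_2,k_4): lcm = x*y*z. S = -2*x**2 + 2*x*y - 2*y**2 - 2*x*z + y*z + x + y.
  reduce S modulo (h_1, h_2, h_3, k_4, k_5):
  remainder -2*y**2 + 2*x + y + z + 2 ≠ 0; add k_6 = -2*y**2 + 2*x + y + z + 2 to the basis.

S(h_2,k_5): lcm = x*y*z. S = -z**3 - 2*x**2 - x*y + y*z - 2*z**2 + x + 2*z.
  reduce S modulo (h_1, h_2, h_3, k_4, k_5, k_6):
  remainder -z**3 + z**2 + 2*x - 2*y + z - 2 ≠ 0; add k_7 = -z**3 + z**2 + 2*x - 2*y + z - 2 to the basis.

The other S-polynomials (S(h_1,h_2), S(h_2,h_3), S(h_3,k_4), S(h_1,k_5), S(h_3,k_5), S(k_4,k_5), S(h_1,k_6), S(h_2,k_6), S(h_3,k_6), S(k_4,k_6), S(k_5,k_6), S(h_1,k_7), S(h_2,k_7), S(h_3,k_7), S(k_4,k_7), S(k_5,k_7), S(k_6,k_7)) all reduce to 0 modulo the current basis, so we have a Gröbner basis.
Inter-reduce: drop elements whose leading term is divisible by another's, tail-reduce, and make monic.
Reduced Gröbner basis: {z**3 - z**2 - 2*x + 2*y - z + 2, x**2 + z**2 - 2*x - y - 2, x*y + z**2 - 2*x - y + 2*z - 2, y**2 - x + 2*y + 2*z - 1, x*z + 2*x + 2*y - z - 1, y*z - 2*x - y - 2*z + 1}.

Since the reduced bases disagree, the two ideals are not the same.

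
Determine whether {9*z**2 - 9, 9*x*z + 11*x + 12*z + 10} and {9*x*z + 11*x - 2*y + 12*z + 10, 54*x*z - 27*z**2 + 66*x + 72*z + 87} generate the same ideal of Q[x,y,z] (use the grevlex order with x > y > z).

No, the ideals differ.

Since reduced Gröbner bases are canonical representatives of ideals under a given ordering, it suffices to compute and compare them.
Buchberger on the first generating set:
f_1 = 9*z**2 - 9, LT = z**2.
f_2 = 9*x*z + 11*x + 12*z + 10, LT = x*z.

S(f_1,f_2): lcm = x*z**2. S = -11/9*x*z - 4/3*z**2 - x - 10/9*z.
  reduce S modulo (f_1, f_2):
  remainder 40/81*x + 14/27*z + 2/81 ≠ 0; add g_3 = 40/81*x + 14/27*z + 2/81 to the basis.

The other S-polynomials (S(f_1,g_3), S(f_2,g_3)) all reduce to 0 modulo the current basis, so we have a Gröbner basis.
Inter-reduce: drop elements whose leading term is divisible by another's, tail-reduce, and make monic.
Reduced Gröbner basis: {z**2 - 1, x + 21/20*z + 1/20}.

Buchberger on the second generating set:
h_1 = 9*x*z + 11*x - 2*y + 12*z + 10, LT = x*z.
h_2 = 54*x*z - 27*z**2 + 66*x + 72*z + 87, LT = x*z.

S(h_1,h_2): lcm = x*z. S = 1/2*z**2 - 2/9*y - 1/2.
  reduce S modulo (h_1, h_2):
  remainder 1/2*z**2 - 2/9*y - 1/2 ≠ 0; add k_3 = 1/2*z**2 - 2/9*y - 1/2 to the basis.

S(h_1,k_3): lcm = x*z**2. S = 4/9*x*y + 11/9*x*z - 2/9*y*z + 4/3*z**2 + x + 10/9*z.
  reduce S modulo (h_1, h_2, k_3):
  remainder 4/9*x*y - 2/9*y*z - 40/81*x + 70/81*y - 14/27*z - 2/81 ≠ 0; add k_4 = 4/9*x*y - 2/9*y*z - 40/81*x + 70/81*y - 14/27*z - 2/81 to the basis.

The other S-polynomials (S(h_2,k_3), S(h_1,k_4), S(h_2,k_4), S(k_3,k_4)) all reduce to 0 modulo the current basis, so we have a Gröbner basis.
Inter-reduce: drop elements whose leading term is divisible by another's, tail-reduce, and make monic.
Reduced Gröbner basis: {x*y - 1/2*y*z - 10/9*x + 35/18*y - 7/6*z - 1/18, x*z + 11/9*x - 2/9*y + 4/3*z + 10/9, z**2 - 4/9*y - 1}.

Since the reduced bases disagree, the two ideals are not the same.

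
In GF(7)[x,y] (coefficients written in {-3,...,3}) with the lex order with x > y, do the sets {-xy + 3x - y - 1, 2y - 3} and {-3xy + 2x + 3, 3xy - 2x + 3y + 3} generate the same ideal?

For a fixed monomial order, each ideal has a unique reduced Gröbner basis; comparing bases decides equality.
Buchberger on the first generating set:
f_1 = -xy + 3x - y - 1, LT = xy.
f_2 = 2y - 3, LT = y.

S(f_1,f_2): lcm = xy. S = 2x + y + 1.
  reduce S modulo (f_1, f_2):
  remainder 2x - 1 ≠ 0; add g_3 = 2x - 1 to the basis.

The other S-polynomials (S(f_1,g_3), S(f_2,g_3)) all reduce to 0 modulo the current basis, so we have a Gröbner basis.
Inter-reduce: drop elements whose leading term is divisible by another's, tail-reduce, and make monic.
Reduced Gröbner basis: {x + 3, y + 2}.

Buchberger on the second generating set:
h_1 = -3xy + 2x + 3, LT = xy.
h_2 = 3xy - 2x + 3y + 3, LT = xy.

S(h_1,h_2): lcm = xy. S = -y - 2.
  reduce S modulo (h_1, h_2):
  remainder -y - 2 ≠ 0; add k_3 = -y - 2 to the basis.

S(h_1,k_3): lcm = xy. S = 2x - 1.
  reduce S modulo (h_1, h_2, k_3):
  remainder 2x - 1 ≠ 0; add k_4 = 2x - 1 to the basis.

The other S-polynomials (S(h_2,k_3), S(h_1,k_4), S(h_2,k_4), S(k_3,k_4)) all reduce to 0 modulo the current basis, so we have a Gröbner basis.
Inter-reduce: drop elements whose leading term is divisible by another's, tail-reduce, and make monic.
Reduced Gröbner basis: {x + 3, y + 2}.

These coincide, so the ideals are equal.
The same test decides containment: I ⊆ J iff every generator of I reduces to 0 modulo a Gröbner basis of J.

Yes, the ideals are equal.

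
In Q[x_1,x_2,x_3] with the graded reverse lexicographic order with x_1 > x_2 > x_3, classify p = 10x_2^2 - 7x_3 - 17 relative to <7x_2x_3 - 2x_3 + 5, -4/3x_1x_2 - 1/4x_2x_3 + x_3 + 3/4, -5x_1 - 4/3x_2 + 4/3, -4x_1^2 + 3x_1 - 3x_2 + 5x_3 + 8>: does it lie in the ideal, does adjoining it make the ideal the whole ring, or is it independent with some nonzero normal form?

First compute the reduced Gröbner basis of I by Buchberger's algorithm.
f_1 = 7x_2x_3 - 2x_3 + 5, LT = x_2x_3.
f_2 = -4/3x_1x_2 - 1/4x_2x_3 + x_3 + 3/4, LT = x_1x_2.
f_3 = -5x_1 - 4/3x_2 + 4/3, LT = x_1.
f_4 = -4x_1^2 + 3x_1 - 3x_2 + 5x_3 + 8, LT = x_1^2.

S(f_1,f_2): lcm = x_1x_2x_3. S = -3/16x_2x_3^2 - 2/7x_1x_3 + 3/4x_3^2 + 5/7x_1 + 9/16x_3.
  reduce S modulo (f_1, f_2, f_3, f_4):
  remainder 39/56x_3^2 - 4/21x_2 + 755/1176x_3 + 20/147 ≠ 0; add h_5 = 39/56x_3^2 - 4/21x_2 + 755/1176x_3 + 20/147 to the basis.

S(f_2,f_3): lcm = x_1x_2. S = -4/15x_2^2 + 3/16x_2x_3 + 4/15x_2 - 3/4x_3 - 9/16.
  reduce S modulo (f_1, f_2, f_3, f_4, h_5):
  remainder -4/15x_2^2 + 4/15x_2 - 39/56x_3 - 39/56 ≠ 0; add h_6 = -4/15x_2^2 + 4/15x_2 - 39/56x_3 - 39/56 to the basis.

S(f_2,f_4): lcm = x_1^2x_2. S = 3/16x_1x_2x_3 + 3/4x_1x_2 - 3/4x_2^2 - 3/4x_1x_3 + 5/4x_2x_3 - 9/16x_1 + 2x_2.
  reduce S modulo (f_1, f_2, f_3, f_4, h_5, h_6):
  remainder 201/140x_2 + 16969/6272x_3 + 39821/31360 ≠ 0; add h_7 = 201/140x_2 + 16969/6272x_3 + 39821/31360 to the basis.

S(f_3,f_4): lcm = x_1^2. S = 4/15x_1x_2 + 29/60x_1 - 3/4x_2 + 5/4x_3 + 2.
  reduce S modulo (f_1, f_2, f_3, f_4, h_5, h_6, h_7):
  remainder 25057967/8104320x_3 + 25057967/8104320 ≠ 0; add h_8 = 25057967/8104320x_3 + 25057967/8104320 to the basis.

The other S-polynomials (S(f_1,f_3), S(f_1,f_4), S(f_1,h_5), S(f_2,h_5), S(f_3,h_5), S(f_4,h_5), S(f_1,h_6), S(f_2,h_6), S(f_3,h_6), S(f_4,h_6), S(h_5,h_6), S(f_1,h_7), S(f_2,h_7), S(f_3,h_7), S(f_4,h_7), S(h_5,h_7), S(h_6,h_7), S(f_1,h_8), S(f_2,h_8), S(f_3,h_8), S(f_4,h_8), S(h_5,h_8), S(h_6,h_8), S(h_7,h_8)) all reduce to 0 modulo the current basis, so we have a Gröbner basis.
Inter-reduce: drop elements whose leading term is divisible by another's, tail-reduce, and make monic.
Reduced Gröbner basis: {x_1, x_2 - 1, x_3 + 1}.
Label its elements g_1 = x_1, g_2 = x_2 - 1, g_3 = x_3 + 1.

Reduce p = 10x_2^2 - 7x_3 - 17 modulo G:
  leading term x_2^2: subtract (10x_2)·g_2 from 10x_2^2 - 7x_3 - 17 → 10x_2 - 7x_3 - 17
  leading term x_2: subtract (10)·g_2 from 10x_2 - 7x_3 - 17 → -7x_3 - 7
  leading term x_3: subtract (-7)·g_3 from -7x_3 - 7 → 0
  normal form = 0.
Since the normal form is 0, p ∈ I.

Ideal membership is decidable via reduction modulo a Gröbner basis.

10x_2^2 - 7x_3 - 17 lies in I (it reduces to 0).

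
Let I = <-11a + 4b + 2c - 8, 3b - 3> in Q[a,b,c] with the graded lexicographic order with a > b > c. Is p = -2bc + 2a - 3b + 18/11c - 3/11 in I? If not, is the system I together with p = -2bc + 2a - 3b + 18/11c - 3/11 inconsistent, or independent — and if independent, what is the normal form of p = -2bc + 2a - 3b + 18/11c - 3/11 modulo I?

First compute the reduced Gröbner basis of I by Buchberger's algorithm.
f_1 = -11a + 4b + 2c - 8, LT = a.
f_2 = 3b - 3, LT = b.

The S-polynomials (S(f_1,f_2)) all reduce to 0 modulo the current basis, so we have a Gröbner basis.
Inter-reduce: drop elements whose leading term is divisible by another's, tail-reduce, and make monic.
Reduced Gröbner basis: {a - 2/11c + 4/11, b - 1}.
Label its elements g_1 = a - 2/11c + 4/11, g_2 = b - 1.

Reduce p = -2bc + 2a - 3b + 18/11c - 3/11 modulo G:
  leading term bc: subtract (-2c)·g_2 from -2bc + 2a - 3b + 18/11c - 3/11 → 2a - 3b - 4/11c - 3/11
  leading term a: subtract (2)·g_1 from 2a - 3b - 4/11c - 3/11 → -3b - 1
  leading term b: subtract (-3)·g_2 from -3b - 1 → -4
  leading term 1: no divisor's leading term divides it; move -4 to the remainder.
  normal form = -4.
The normal form is nonzero, so p ∉ I. Since p minus its normal form lies in I, I + (p) = I + (r) where r = -4; decide whether this ideal is the whole ring.
Here r = -4 is a nonzero constant, hence a unit: 1 ∈ I + (p), the Gröbner basis of I + (p) is {1}, and the enlarged system has no common solution — adjoining p is inconsistent.

The remainder on division by a Gröbner basis is unique — it is the normal form.

Adjoining -2bc + 2a - 3b + 18/11c - 3/11 makes the ideal the whole ring: the system is inconsistent.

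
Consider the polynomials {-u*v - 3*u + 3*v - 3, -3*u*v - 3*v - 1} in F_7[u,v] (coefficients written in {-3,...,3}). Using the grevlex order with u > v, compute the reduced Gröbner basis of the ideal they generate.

G = {v**2 + 3*v + 2, u + v - 3}

The reduced Gröbner basis is the canonical form of the ideal for this ordering.

f_1 = -u*v - 3*u + 3*v - 3, LT = u*v.
f_2 = -3*u*v - 3*v - 1, LT = u*v.

S(f_1,f_2): lcm = u*v. S = 3*u + 3*v - 2.
  reduce S modulo (f_1, f_2):
  remainder 3*u + 3*v - 2 ≠ 0; add g_3 = 3*u + 3*v - 2 to the basis.

S(f_1,g_3): lcm = u*v. S = -v**2 + 3*u + 3.
  reduce S modulo (f_1, f_2, g_3):
  remainder -v**2 - 3*v - 2 ≠ 0; add g_4 = -v**2 - 3*v - 2 to the basis.

The other S-polynomials (S(f_2,g_3), S(f_1,g_4), S(f_2,g_4), S(g_3,g_4)) all reduce to 0 modulo the current basis, so we have a Gröbner basis.
Inter-reduce: drop elements whose leading term is divisible by another's, tail-reduce, and make monic.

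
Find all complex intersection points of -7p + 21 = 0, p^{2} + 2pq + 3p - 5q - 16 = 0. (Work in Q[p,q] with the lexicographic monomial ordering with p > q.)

Compute a lex Gröbner basis by Buchberger's algorithm.
f_1 = -7p + 21, LT = p.
f_2 = p^{2} + 2pq + 3p - 5q - 16, LT = p^{2}.

S(f_1,f_2): lcm = p^{2}. S = -2pq - 6p + 5q + 16.
  leading term pq: subtract (\tfrac{2}{7}q)·f_1 from -2pq - 6p + 5q + 16 → -6p - q + 16
  leading term p: subtract (\tfrac{6}{7})·f_1 from -6p - q + 16 → -q - 2
  leading term q: no divisor's leading term divides it; move -q to the remainder.
  leading term 1: no divisor's leading term divides it; move -2 to the remainder.
  remainder -q - 2 ≠ 0; add h_3 = -q - 2 to the basis.

The other S-polynomials (S(f_1,h_3), S(f_2,h_3)) all reduce to 0 modulo the current basis, so we have a Gröbner basis.
Inter-reduce: drop elements whose leading term is divisible by another's, tail-reduce, and make monic.
Reduced Gröbner basis: {p - 3, q + 2}.

A lex Gröbner basis eliminates variables successively. Here q + 2 depends only on q, with roots {-2}; lifting each root through the earlier basis elements recovers the full solutions.
  q = -2: the earlier basis element becomes p - 3 = 0, giving p = 3 — point (3, -2).
Each listed point satisfies every original equation (direct substitution).

{(3, -2)}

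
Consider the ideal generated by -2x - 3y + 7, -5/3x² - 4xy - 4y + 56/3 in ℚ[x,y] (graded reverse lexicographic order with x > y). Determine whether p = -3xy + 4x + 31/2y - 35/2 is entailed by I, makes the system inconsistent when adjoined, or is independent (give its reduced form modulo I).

-3xy + 4x + 31/2y - 35/2 lies in I (it reduces to 0).

First compute the reduced Gröbner basis of I by Buchberger's algorithm.
f_1 = -2x - 3y + 7, LT = x.
f_2 = -5/3x² - 4xy - 4y + 56/3, LT = x².

S(f_1,f_2): lcm = x². S = -9/10xy - 7/2x - 12/5y + 56/5.
  leading term xy: subtract (9/20y)·f_1 from -9/10xy - 7/2x - 12/5y + 56/5 → 27/20y² - 7/2x - 111/20y + 56/5
  leading term y²: no divisor's leading term divides it; move 27/20y² to the remainder.
  leading term x: subtract (7/4)·f_1 from -7/2x - 111/20y + 56/5 → -3/10y - 21/20
  leading term y: no divisor's leading term divides it; move -3/10y to the remainder.
  leading term 1: no divisor's leading term divides it; move -21/20 to the remainder.
  remainder 27/20y² - 3/10y - 21/20 ≠ 0; add h_3 = 27/20y² - 3/10y - 21/20 to the basis.

The other S-polynomials (S(f_1,h_3), S(f_2,h_3)) all reduce to 0 modulo the current basis, so we have a Gröbner basis.
Inter-reduce: drop elements whose leading term is divisible by another's, tail-reduce, and make monic.
Reduced Gröbner basis: {y² - 2/9y - 7/9, x + 3/2y - 7/2}.
Label its elements g_1 = y² - 2/9y - 7/9, g_2 = x + 3/2y - 7/2.

Reduce p = -3xy + 4x + 31/2y - 35/2 modulo G:
  leading term xy: subtract (-3y)·g_2 from -3xy + 4x + 31/2y - 35/2 → 9/2y² + 4x + 5y - 35/2
  leading term y²: subtract (9/2)·g_1 from 9/2y² + 4x + 5y - 35/2 → 4x + 6y - 14
  leading term x: subtract (4)·g_2 from 4x + 6y - 14 → 0
  normal form = 0.
Since the normal form is 0, p ∈ I.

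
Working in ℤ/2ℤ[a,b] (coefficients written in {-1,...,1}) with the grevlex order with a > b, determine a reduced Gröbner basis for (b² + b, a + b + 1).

The reduced Gröbner basis is the canonical form of the ideal for this ordering.

f_1 = b² + b, LT = b².
f_2 = a + b + 1, LT = a.

The S-polynomials (S(f_1,f_2)) all reduce to 0 modulo the current basis, so we have a Gröbner basis.

G = {b² + b, a + b + 1}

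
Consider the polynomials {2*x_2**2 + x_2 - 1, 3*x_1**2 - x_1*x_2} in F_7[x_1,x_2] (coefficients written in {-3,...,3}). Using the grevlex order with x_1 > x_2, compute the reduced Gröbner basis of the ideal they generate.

G = {x_1**2 + 2*x_1*x_2, x_2**2 - 3*x_2 + 3}

This is the nonlinear analogue of row-reducing a linear system.

f_1 = 2*x_2**2 + x_2 - 1, LT = x_2**2.
f_2 = 3*x_1**2 - x_1*x_2, LT = x_1**2.

S(f_1,f_2): leading monomials are coprime, so the S-polynomial reduces to 0 (Buchberger's first criterion).
Every S-polynomial of the final basis reduces to 0, so we have a Gröbner basis.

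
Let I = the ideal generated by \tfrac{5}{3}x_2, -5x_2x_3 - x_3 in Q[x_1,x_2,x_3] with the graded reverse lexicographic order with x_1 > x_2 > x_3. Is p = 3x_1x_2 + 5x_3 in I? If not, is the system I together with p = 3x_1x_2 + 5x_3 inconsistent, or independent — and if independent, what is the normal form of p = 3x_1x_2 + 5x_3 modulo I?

3x_1x_2 + 5x_3 lies in I (it reduces to 0).

First compute the reduced Gröbner basis of I by Buchberger's algorithm.
f_1 = \tfrac{5}{3}x_2, LT = x_2.
f_2 = -5x_2x_3 - x_3, LT = x_2x_3.

S(f_1,f_2): lcm = x_2x_3. S = -\tfrac{1}{5}x_3.
  reduce S modulo (f_1, f_2):
  remainder -\tfrac{1}{5}x_3 ≠ 0; add h_3 = -\tfrac{1}{5}x_3 to the basis.

The other S-polynomials (S(f_1,h_3), S(f_2,h_3)) all reduce to 0 modulo the current basis, so we have a Gröbner basis.
Inter-reduce: drop elements whose leading term is divisible by another's, tail-reduce, and make monic.
Reduced Gröbner basis: {x_2, x_3}.
Label its elements g_1 = x_2, g_2 = x_3.

Reduce p = 3x_1x_2 + 5x_3 modulo G:
  leading term x_1x_2: subtract (3x_1)·g_1 from 3x_1x_2 + 5x_3 → 5x_3
  leading term x_3: subtract (5)·g_2 from 5x_3 → 0
  normal form = 0.
Since the normal form is 0, p ∈ I.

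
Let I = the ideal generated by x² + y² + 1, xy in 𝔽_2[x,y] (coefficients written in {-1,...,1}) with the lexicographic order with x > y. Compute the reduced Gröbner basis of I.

G = {x² + y² + 1, xy, y³ + y}

f_1 = x² + y² + 1, LT = x².
f_2 = xy, LT = xy.

S(f_1,f_2): lcm = x²y. S = y³ + y.
  leading term y³: no divisor's leading term divides it; move y³ to the remainder.
  leading term y: no divisor's leading term divides it; move y to the remainder.
  remainder y³ + y ≠ 0; add g_3 = y³ + y to the basis.

The other S-polynomials (S(f_1,g_3), S(f_2,g_3)) all reduce to 0 modulo the current basis, so we have a Gröbner basis.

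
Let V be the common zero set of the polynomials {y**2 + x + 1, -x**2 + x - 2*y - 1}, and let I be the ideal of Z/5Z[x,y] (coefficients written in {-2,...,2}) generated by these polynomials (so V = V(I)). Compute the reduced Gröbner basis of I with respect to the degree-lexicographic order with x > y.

G = {x**2 - x + 2*y + 1, y**2 + x + 1}

This is the nonlinear analogue of row-reducing a linear system.

f_1 = y**2 + x + 1, LT = y**2.
f_2 = -x**2 + x - 2*y - 1, LT = x**2.

The S-polynomials (S(f_1,f_2)) all reduce to 0 modulo the current basis, so we have a Gröbner basis.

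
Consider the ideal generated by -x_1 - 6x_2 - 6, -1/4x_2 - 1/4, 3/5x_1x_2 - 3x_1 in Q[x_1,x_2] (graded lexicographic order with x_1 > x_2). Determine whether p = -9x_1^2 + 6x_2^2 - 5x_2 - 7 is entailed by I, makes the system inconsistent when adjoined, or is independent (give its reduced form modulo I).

First compute the reduced Gröbner basis of I by Buchberger's algorithm.
f_1 = -x_1 - 6x_2 - 6, LT = x_1.
f_2 = -1/4x_2 - 1/4, LT = x_2.
f_3 = 3/5x_1x_2 - 3x_1, LT = x_1x_2.

The S-polynomials (S(f_1,f_2), S(f_1,f_3), S(f_2,f_3)) all reduce to 0 modulo the current basis, so we have a Gröbner basis.
Inter-reduce: drop elements whose leading term is divisible by another's, tail-reduce, and make monic.
Reduced Gröbner basis: {x_1, x_2 + 1}.
Label its elements g_1 = x_1, g_2 = x_2 + 1.

Reduce p = -9x_1^2 + 6x_2^2 - 5x_2 - 7 modulo G:
  leading term x_1^2: subtract (-9x_1)·g_1 from -9x_1^2 + 6x_2^2 - 5x_2 - 7 → 6x_2^2 - 5x_2 - 7
  leading term x_2^2: subtract (6x_2)·g_2 from 6x_2^2 - 5x_2 - 7 → -11x_2 - 7
  leading term x_2: subtract (-11)·g_2 from -11x_2 - 7 → 4
  leading term 1: no divisor's leading term divides it; move 4 to the remainder.
  normal form = 4.
The normal form is nonzero, so p ∉ I. Since p minus its normal form lies in I, I + (p) = I + (r) where r = 4; decide whether this ideal is the whole ring.
Here r = 4 is a nonzero constant, hence a unit: 1 ∈ I + (p), the Gröbner basis of I + (p) is {1}, and the enlarged system has no common solution — adjoining p is inconsistent.

Adjoining -9x_1^2 + 6x_2^2 - 5x_2 - 7 makes the ideal the whole ring: the system is inconsistent.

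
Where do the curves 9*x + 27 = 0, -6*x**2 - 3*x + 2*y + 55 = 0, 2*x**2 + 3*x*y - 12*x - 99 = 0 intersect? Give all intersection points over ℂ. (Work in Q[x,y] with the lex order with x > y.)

Compute a lex Gröbner basis by Buchberger's algorithm.
f_1 = 9*x + 27, LT = x.
f_2 = -6*x**2 - 3*x + 2*y + 55, LT = x**2.
f_3 = 2*x**2 + 3*x*y - 12*x - 99, LT = x**2.

S(f_1,f_2): lcm = x**2. S = 5/2*x + 1/3*y + 55/6.
  leading term x: subtract (5/18)·f_1 from 5/2*x + 1/3*y + 55/6 → 1/3*y + 5/3
  leading term y: no divisor's leading term divides it; move 1/3*y to the remainder.
  leading term 1: no divisor's leading term divides it; move 5/3 to the remainder.
  remainder 1/3*y + 5/3 ≠ 0; add h_4 = 1/3*y + 5/3 to the basis.

The other S-polynomials (S(f_1,f_3), S(f_2,f_3), S(f_1,h_4), S(f_2,h_4), S(f_3,h_4)) all reduce to 0 modulo the current basis, so we have a Gröbner basis.
Inter-reduce: drop elements whose leading term is divisible by another's, tail-reduce, and make monic.
Reduced Gröbner basis: {x + 3, y + 5}.

A lex Gröbner basis eliminates variables successively. Here y + 5 depends only on y, with roots {-5}; lifting each root through the earlier basis elements recovers the full solutions.
  y = -5: the earlier basis element becomes x + 3 = 0, giving x = -3 — point (-3, -5).

{(-3, -5)}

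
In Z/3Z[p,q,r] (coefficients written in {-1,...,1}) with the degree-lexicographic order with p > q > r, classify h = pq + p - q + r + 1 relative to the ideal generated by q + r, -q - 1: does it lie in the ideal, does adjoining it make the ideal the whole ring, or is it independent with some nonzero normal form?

First compute the reduced Gröbner basis of I by Buchberger's algorithm.
f_1 = q + r, LT = q.
f_2 = -q - 1, LT = q.

S(f_1,f_2): lcm = q. S = r - 1.
  leading term r: no divisor's leading term divides it; move r to the remainder.
  leading term 1: no divisor's leading term divides it; move -1 to the remainder.
  remainder r - 1 ≠ 0; add k_3 = r - 1 to the basis.

The other S-polynomials (S(f_1,k_3), S(f_2,k_3)) all reduce to 0 modulo the current basis, so we have a Gröbner basis.
Inter-reduce: drop elements whose leading term is divisible by another's, tail-reduce, and make monic.
Reduced Gröbner basis: {q + 1, r - 1}.
Label its elements g_1 = q + 1, g_2 = r - 1.

Reduce h = pq + p - q + r + 1 modulo G:
  leading term pq: subtract (p)·g_1 from pq + p - q + r + 1 → -q + r + 1
  leading term q: subtract (-1)·g_1 from -q + r + 1 → r - 1
  leading term r: subtract (1)·g_2 from r - 1 → 0
  normal form = 0.
Since the normal form is 0, h ∈ I.

pq + p - q + r + 1 lies in I (it reduces to 0).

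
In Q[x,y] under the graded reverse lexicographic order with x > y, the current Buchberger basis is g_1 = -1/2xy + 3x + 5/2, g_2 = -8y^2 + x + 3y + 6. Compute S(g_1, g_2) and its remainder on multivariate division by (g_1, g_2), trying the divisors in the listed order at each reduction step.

S(g_1, g_2) = 1/8x^2 - 45/8xy + 3/4x - 5y; remainder on division = 1/8x^2 - 33x - 5y - 225/8.

lcm(LM(g_1), LM(g_2)) = xy^2.
S = (lcm/LT(g_1))·g_1 − (lcm/LT(g_2))·g_2 = 1/8x^2 - 45/8xy + 3/4x - 5y.
Reduce S modulo (g_1, g_2) in that order:
  leading term x^2: no divisor's leading term divides it; move 1/8x^2 to the remainder.
  leading term xy: subtract (45/4)·g_1 from -45/8xy + 3/4x - 5y → -33x - 5y - 225/8
  leading term x: no divisor's leading term divides it; move -33x to the remainder.
  leading term y: no divisor's leading term divides it; move -5y to the remainder.
  leading term 1: no divisor's leading term divides it; move -225/8 to the remainder.
The remainder 1/8x^2 - 33x - 5y - 225/8 is nonzero, so it would be added as the next basis element.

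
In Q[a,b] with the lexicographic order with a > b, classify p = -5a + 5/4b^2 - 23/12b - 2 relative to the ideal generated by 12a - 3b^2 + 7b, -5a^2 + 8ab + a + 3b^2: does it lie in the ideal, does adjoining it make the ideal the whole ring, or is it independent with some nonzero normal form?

Adjoining -5a + 5/4b^2 - 23/12b - 2 makes the ideal the whole ring: the system is inconsistent.

First compute the reduced Gröbner basis of I by Buchberger's algorithm.
f_1 = 12a - 3b^2 + 7b, LT = a.
f_2 = -5a^2 + 8ab + a + 3b^2, LT = a^2.

S(f_1,f_2): lcm = a^2. S = -1/4ab^2 + 131/60ab + 1/5a + 3/5b^2.
  reduce S modulo (f_1, f_2):
  remainder -1/16b^4 + 83/120b^3 - 449/720b^2 - 7/60b ≠ 0; add h_3 = -1/16b^4 + 83/120b^3 - 449/720b^2 - 7/60b to the basis.

The other S-polynomials (S(f_1,h_3), S(f_2,h_3)) all reduce to 0 modulo the current basis, so we have a Gröbner basis.
Inter-reduce: drop elements whose leading term is divisible by another's, tail-reduce, and make monic.
Reduced Gröbner basis: {a - 1/4b^2 + 7/12b, b^4 - 166/15b^3 + 449/45b^2 + 28/15b}.
Label its elements g_1 = a - 1/4b^2 + 7/12b, g_2 = b^4 - 166/15b^3 + 449/45b^2 + 28/15b.

Reduce p = -5a + 5/4b^2 - 23/12b - 2 modulo G:
  leading term a: subtract (-5)·g_1 from -5a + 5/4b^2 - 23/12b - 2 → b - 2
  leading term b: no divisor's leading term divides it; move b to the remainder.
  leading term 1: no divisor's leading term divides it; move -2 to the remainder.
  normal form = b - 2.
The normal form is nonzero, so p ∉ I. Since p minus its normal form lies in I, I + (p) = I + (r) where r = b - 2; decide whether this ideal is the whole ring.
Run Buchberger on G together with r (pairs among the g_i already reduce to 0 since G is a Gröbner basis):
g_1 = a - 1/4b^2 + 7/12b, LT = a.
g_2 = b^4 - 166/15b^3 + 449/45b^2 + 28/15b, LT = b^4.
r = b - 2, LT = b.

S(g_2,r): lcm = b^4. S = -136/15b^3 + 449/45b^2 + 28/15b.
  reduce S modulo (g_1, g_2, r):
  remainder -260/9 ≠ 0; add m_4 = -260/9 to the basis.

The other S-polynomials (S(g_1,g_2), S(g_1,r), S(g_1,m_4), S(g_2,m_4), S(r,m_4)) all reduce to 0 modulo the current basis, so we have a Gröbner basis.
Inter-reduce: drop elements whose leading term is divisible by another's, tail-reduce, and make monic.
Reduced Gröbner basis: {1}.
The reduced Gröbner basis of I + (p) is {1}: the ideal is the whole ring, so the enlarged system has no common solution — adjoining p is inconsistent.

Ideal membership is decidable via reduction modulo a Gröbner basis.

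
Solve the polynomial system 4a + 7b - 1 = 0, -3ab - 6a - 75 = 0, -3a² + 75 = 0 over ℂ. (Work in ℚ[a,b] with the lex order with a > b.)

{(-5, 3)}

Compute a lex Gröbner basis by Buchberger's algorithm.
f_1 = 4a + 7b - 1, LT = a.
f_2 = -3ab - 6a - 75, LT = ab.
f_3 = -3a² + 75, LT = a².

S(f_1,f_2): lcm = ab. S = -2a + 7/4b² - ¼b - 25.
  leading term a: subtract (-½)·f_1 from -2a + 7/4b² - ¼b - 25 → 7/4b² + 13/4b - 51/2
  leading term b²: no divisor's leading term divides it; move 7/4b² to the remainder.
  leading term b: no divisor's leading term divides it; move 13/4b to the remainder.
  leading term 1: no divisor's leading term divides it; move -51/2 to the remainder.
  remainder 7/4b² + 13/4b - 51/2 ≠ 0; add h_4 = 7/4b² + 13/4b - 51/2 to the basis.

S(f_1,f_3): lcm = a². S = 7/4ab - ¼a + 25.
  leading term ab: subtract (7/16b)·f_1 from 7/4ab - ¼a + 25 → -¼a - 49/16b² + 7/16b + 25
  leading term a: subtract (-1/16)·f_1 from -¼a - 49/16b² + 7/16b + 25 → -49/16b² + ⅞b + 399/16
  leading term b²: subtract (-7/4)·h_4 from -49/16b² + ⅞b + 399/16 → 105/16b - 315/16
  leading term b: no divisor's leading term divides it; move 105/16b to the remainder.
  leading term 1: no divisor's leading term divides it; move -315/16 to the remainder.
  remainder 105/16b - 315/16 ≠ 0; add h_5 = 105/16b - 315/16 to the basis.

The other S-polynomials (S(f_2,f_3), S(f_1,h_4), S(f_2,h_4), S(f_3,h_4), S(f_1,h_5), S(f_2,h_5), S(f_3,h_5), S(h_4,h_5)) all reduce to 0 modulo the current basis, so we have a Gröbner basis.
Inter-reduce: drop elements whose leading term is divisible by another's, tail-reduce, and make monic.
Reduced Gröbner basis: {a + 5, b - 3}.

The lex basis is triangular: the last element involves only b. Solving b - 3 = 0 gives b ∈ {3}; substituting each value into the earlier elements determines the remaining variables.
  b = 3: the earlier basis element becomes a + 5 = 0, giving a = -5 — point (-5, 3).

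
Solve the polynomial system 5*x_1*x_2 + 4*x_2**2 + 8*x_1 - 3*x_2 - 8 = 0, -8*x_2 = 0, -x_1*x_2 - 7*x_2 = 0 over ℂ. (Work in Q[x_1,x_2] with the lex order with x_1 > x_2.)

{(1, 0)}

Compute a lex Gröbner basis by Buchberger's algorithm.
f_1 = 5*x_1*x_2 + 8*x_1 + 4*x_2**2 - 3*x_2 - 8, LT = x_1*x_2.
f_2 = -8*x_2, LT = x_2.
f_3 = -x_1*x_2 - 7*x_2, LT = x_1*x_2.

S(f_1,f_2): lcm = x_1*x_2. S = 8/5*x_1 + 4/5*x_2**2 - 3/5*x_2 - 8/5.
  leading term x_1: no divisor's leading term divides it; move 8/5*x_1 to the remainder.
  leading term x_2**2: subtract (-1/10*x_2)·f_2 from 4/5*x_2**2 - 3/5*x_2 - 8/5 → -3/5*x_2 - 8/5
  leading term x_2: subtract (3/40)·f_2 from -3/5*x_2 - 8/5 → -8/5
  leading term 1: no divisor's leading term divides it; move -8/5 to the remainder.
  remainder 8/5*x_1 - 8/5 ≠ 0; add h_4 = 8/5*x_1 - 8/5 to the basis.

The other S-polynomials (S(f_1,f_3), S(f_2,f_3), S(f_1,h_4), S(f_2,h_4), S(f_3,h_4)) all reduce to 0 modulo the current basis, so we have a Gröbner basis.
Inter-reduce: drop elements whose leading term is divisible by another's, tail-reduce, and make monic.
Reduced Gröbner basis: {x_1 - 1, x_2}.

Since the basis is lex-ordered, x_2 is univariate in x_2. Its roots are {0}. Back-substituting each root into the other basis elements fixes the other coordinates.
  x_2 = 0: the earlier basis element becomes x_1 - 1 = 0, giving x_1 = 1 — point (1, 0).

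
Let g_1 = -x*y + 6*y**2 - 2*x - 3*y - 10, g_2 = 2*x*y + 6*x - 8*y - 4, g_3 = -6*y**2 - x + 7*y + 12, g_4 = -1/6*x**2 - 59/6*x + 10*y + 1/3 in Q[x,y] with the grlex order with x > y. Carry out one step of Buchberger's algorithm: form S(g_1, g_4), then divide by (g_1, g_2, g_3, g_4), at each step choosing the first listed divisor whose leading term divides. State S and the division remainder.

lcm(LM(g_1), LM(g_4)) = x**2*y.
S = (lcm/LT(g_1))·g_1 − (lcm/LT(g_4))·g_4 = -6*x*y**2 + 2*x**2 - 56*x*y + 60*y**2 + 10*x + 2*y.
Reduce S modulo (g_1, g_2, g_3, g_4) in that order:
  leading term x*y**2: subtract (6*y)·g_1 from -6*x*y**2 + 2*x**2 - 56*x*y + 60*y**2 + 10*x + 2*y → -36*y**3 + 2*x**2 - 44*x*y + 78*y**2 + 10*x + 62*y
  leading term y**3: subtract (6*y)·g_3 from -36*y**3 + 2*x**2 - 44*x*y + 78*y**2 + 10*x + 62*y → 2*x**2 - 38*x*y + 36*y**2 + 10*x - 10*y
  leading term x**2: subtract (-12)·g_4 from 2*x**2 - 38*x*y + 36*y**2 + 10*x - 10*y → -38*x*y + 36*y**2 - 108*x + 110*y + 4
  leading term x*y: subtract (38)·g_1 from -38*x*y + 36*y**2 - 108*x + 110*y + 4 → -192*y**2 - 32*x + 224*y + 384
  leading term y**2: subtract (32)·g_3 from -192*y**2 - 32*x + 224*y + 384 → 0
The remainder is 0, so this S-polynomial contributes no new basis element.

S(g_1, g_4) = -6*x*y**2 + 2*x**2 - 56*x*y + 60*y**2 + 10*x + 2*y; remainder on division = 0.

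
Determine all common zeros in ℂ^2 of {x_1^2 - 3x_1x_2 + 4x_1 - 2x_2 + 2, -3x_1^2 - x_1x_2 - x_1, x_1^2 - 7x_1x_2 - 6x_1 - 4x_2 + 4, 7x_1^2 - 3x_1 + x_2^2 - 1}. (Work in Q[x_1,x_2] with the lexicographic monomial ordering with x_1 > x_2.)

{(0, 1)}

Compute a lex Gröbner basis by Buchberger's algorithm.
f_1 = x_1^2 - 3x_1x_2 + 4x_1 - 2x_2 + 2, LT = x_1^2.
f_2 = -3x_1^2 - x_1x_2 - x_1, LT = x_1^2.
f_3 = x_1^2 - 7x_1x_2 - 6x_1 - 4x_2 + 4, LT = x_1^2.
f_4 = 7x_1^2 - 3x_1 + x_2^2 - 1, LT = x_1^2.

S(f_1,f_2): lcm = x_1^2. S = -10/3x_1x_2 + 11/3x_1 - 2x_2 + 2.
  reduce S modulo (f_1, f_2, f_3, f_4):
  remainder -10/3x_1x_2 + 11/3x_1 - 2x_2 + 2 ≠ 0; add h_5 = -10/3x_1x_2 + 11/3x_1 - 2x_2 + 2 to the basis.

S(f_1,f_3): lcm = x_1^2. S = 4x_1x_2 + 10x_1 + 2x_2 - 2.
  reduce S modulo (f_1, f_2, f_3, f_4, h_5):
  remainder 72/5x_1 - 2/5x_2 + 2/5 ≠ 0; add h_6 = 72/5x_1 - 2/5x_2 + 2/5 to the basis.

S(f_1,f_4): lcm = x_1^2. S = -3x_1x_2 + 31/7x_1 - 1/7x_2^2 - 2x_2 + 15/7.
  reduce S modulo (f_1, f_2, f_3, f_4, h_5, h_6):
  remainder -1/7x_2^2 - 85/504x_2 + 157/504 ≠ 0; add h_7 = -1/7x_2^2 - 85/504x_2 + 157/504 to the basis.

S(f_1,h_5): lcm = x_1^2x_2. S = 11/10x_1^2 - 3x_1x_2^2 + 17/5x_1x_2 + 3/5x_1 - 2x_2^2 + 2x_2.
  reduce S modulo (f_1, f_2, f_3, f_4, h_5, h_6, h_7):
  remainder 107/180x_2 - 107/180 ≠ 0; add h_8 = 107/180x_2 - 107/180 to the basis.

The other S-polynomials (S(f_2,f_3), S(f_2,f_4), S(f_3,f_4), S(f_2,h_5), S(f_3,h_5), S(f_4,h_5), S(f_1,h_6), S(f_2,h_6), S(f_3,h_6), S(f_4,h_6), S(h_5,h_6), S(f_1,h_7), S(f_2,h_7), S(f_3,h_7), S(f_4,h_7), S(h_5,h_7), S(h_6,h_7), S(f_1,h_8), S(f_2,h_8), S(f_3,h_8), S(f_4,h_8), S(h_5,h_8), S(h_6,h_8), S(h_7,h_8)) all reduce to 0 modulo the current basis, so we have a Gröbner basis.
Inter-reduce: drop elements whose leading term is divisible by another's, tail-reduce, and make monic.
Reduced Gröbner basis: {x_1, x_2 - 1}.

Since the basis is lex-ordered, x_2 - 1 is univariate in x_2. Its roots are {1}. Back-substituting each root into the other basis elements fixes the other coordinates.
  x_2 = 1: the earlier basis element becomes x_1 = 0, giving x_1 = 0 — point (0, 1).
A lex Gröbner basis triangularizes the system, enabling back-substitution.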